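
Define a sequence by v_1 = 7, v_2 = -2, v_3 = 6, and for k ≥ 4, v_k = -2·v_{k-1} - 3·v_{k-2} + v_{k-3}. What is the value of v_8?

Compute successive terms:
v_4 = 1; v_5 = -22; v_6 = 47; v_7 = -27; v_8 = -109.

-109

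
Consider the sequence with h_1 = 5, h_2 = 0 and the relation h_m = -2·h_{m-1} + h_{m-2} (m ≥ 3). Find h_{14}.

-69300

Step forward from the initial values:
h_3 = 5;  h_4 = -10;  h_5 = 25;  …;  h_{11} = 4925;  h_{12} = -11890;  h_{13} = 28705;  h_{14} = -69300.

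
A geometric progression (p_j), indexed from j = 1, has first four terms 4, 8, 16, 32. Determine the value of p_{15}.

Common ratio r = 2.
p_j = 4·2^(j-1).
p_{15} = 4·2^14 = 65536.

65536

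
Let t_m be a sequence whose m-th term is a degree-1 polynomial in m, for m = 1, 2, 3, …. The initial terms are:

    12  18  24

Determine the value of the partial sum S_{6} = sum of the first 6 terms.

162

1st diffs: 6, 6 (constant).
So t_m = 6m + 6.
Continuing: 30, 36, 42.
Summing m = 1..6 (6 terms) gives 162.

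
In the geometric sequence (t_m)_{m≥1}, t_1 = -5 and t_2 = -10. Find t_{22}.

Common ratio r = 2.
t_m = (-5)·2^(m-1).
t_{22} = (-5)·2^21 = -10485760.

-10485760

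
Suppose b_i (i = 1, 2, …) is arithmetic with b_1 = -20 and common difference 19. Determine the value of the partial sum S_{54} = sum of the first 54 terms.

b_i = -20 + (i - 1)·19.
b_{54} = 987; S = 54·(-20 + 987)/2 = 26109.

26109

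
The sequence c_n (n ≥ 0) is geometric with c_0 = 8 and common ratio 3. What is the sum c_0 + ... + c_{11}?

c_n = 8·3^(n-0).
S = 8·(3^12 - 1)/(3 - 1) = 8·(531441 - 1)/(2) = 2125760.

2125760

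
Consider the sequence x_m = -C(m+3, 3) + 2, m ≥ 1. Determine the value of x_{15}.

-814

C(18, 3) = 816, so x_{15} = -814.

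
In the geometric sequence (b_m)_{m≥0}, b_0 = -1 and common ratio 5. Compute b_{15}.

-30517578125

b_m = (-1)·5^(m-0).
b_{15} = (-1)·5^15 = -30517578125.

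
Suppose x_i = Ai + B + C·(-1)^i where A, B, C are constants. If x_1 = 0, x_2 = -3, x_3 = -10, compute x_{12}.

At i = 1, 2, 3: A + B - C = 0; 2A + B + C = -3; 3A + B - C = -10.
Subtracting the first from the second: A + 2C = -3.
Subtracting the second from the third: A - 2C = -7.
Solving: C = 1, A = -5, then B = 6.
Therefore x_{12} = -60 + 6 + 1·1 = -53.

-53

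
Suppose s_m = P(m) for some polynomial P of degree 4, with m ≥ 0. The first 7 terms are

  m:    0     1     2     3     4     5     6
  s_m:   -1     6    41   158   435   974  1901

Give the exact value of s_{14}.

1st diffs: 7, 35, 117, 277, 539, 927.
2nd diffs: 28, 82, 160, 262, 388.
3rd diffs: 54, 78, 102, 126.
4th diffs: 24, 24, 24 (constant).
Newton forward-difference form: s_m = -1 + 7·C(m,1) + 28·C(m,2) + 54·C(m,3) + 24·C(m,4).
At m = 14: m = 14, so s_{14} = -1 + 98 + 2548 + 19656 + 24024 = 46325.

46325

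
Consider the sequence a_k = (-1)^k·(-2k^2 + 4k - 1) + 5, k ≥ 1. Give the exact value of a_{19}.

652

(-1)^19 = -1; -2k^2 + 4k - 1 at k=19 is -647; so a_{19} = 652.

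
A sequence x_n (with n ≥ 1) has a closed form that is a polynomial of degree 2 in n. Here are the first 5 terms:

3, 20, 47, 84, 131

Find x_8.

1st diffs: 17, 27, 37, 47.
2nd diffs: 10, 10, 10 (constant).
So x_n = 5n^2 + 2n - 4.
Evaluating at n = 8 gives x_8 = 332.

332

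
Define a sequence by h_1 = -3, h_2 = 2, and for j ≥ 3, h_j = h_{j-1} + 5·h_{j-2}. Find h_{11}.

Applying the relation repeatedly:
h_3 = -13, h_4 = -3, h_5 = -68, h_6 = -83, h_7 = -423, h_8 = -838, h_9 = -2953, h_{10} = -7143, h_{11} = -21908.

-21908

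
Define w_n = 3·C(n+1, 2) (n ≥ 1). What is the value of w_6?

C(7, 2) = 21, so w_6 = 63.

63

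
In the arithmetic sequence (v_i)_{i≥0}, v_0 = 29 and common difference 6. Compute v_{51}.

335

v_i = 29 + (i - 0)·6.
v_{51} = 29 + 51·6 = 335.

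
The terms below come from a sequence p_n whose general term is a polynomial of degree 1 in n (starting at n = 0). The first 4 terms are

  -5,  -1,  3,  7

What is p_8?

27

1st diffs: 4, 4, 4 (constant).
So p_n = 4n - 5.
Evaluating at n = 8 gives p_8 = 27.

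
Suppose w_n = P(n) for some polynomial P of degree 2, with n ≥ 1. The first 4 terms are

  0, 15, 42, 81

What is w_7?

1st diffs: 15, 27, 39.
2nd diffs: 12, 12 (constant).
Newton forward-difference form: w_n = 15·C(n-1,1) + 12·C(n-1,2).
At n = 7: n-1 = 6, so w_7 = 90 + 180 = 270.

270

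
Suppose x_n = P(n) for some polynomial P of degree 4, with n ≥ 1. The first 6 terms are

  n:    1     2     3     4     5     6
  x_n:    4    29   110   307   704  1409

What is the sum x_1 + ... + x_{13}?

91806

1st diffs: 25, 81, 197, 397, 705.
2nd diffs: 56, 116, 200, 308.
3rd diffs: 60, 84, 108.
4th diffs: 24, 24 (constant).
Newton forward-difference form: x_n = 4 + 25·C(n-1,1) + 56·C(n-1,2) + 60·C(n-1,3) + 24·C(n-1,4).
Continuing: …, 2554, 4295, 6812, 10309, …, x_{13} = 29080.
Summing n = 1..13 (13 terms) gives 91806.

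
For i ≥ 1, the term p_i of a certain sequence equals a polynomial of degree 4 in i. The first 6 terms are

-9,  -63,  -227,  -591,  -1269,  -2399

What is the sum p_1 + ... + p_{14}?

-183218

1st diffs: -54, -164, -364, -678, -1130.
2nd diffs: -110, -200, -314, -452.
3rd diffs: -90, -114, -138.
4th diffs: -24, -24 (constant).
Newton forward-difference form: p_i = -9 + (-54)·C(i-1,1) + (-110)·C(i-1,2) + (-90)·C(i-1,3) + (-24)·C(i-1,4).
Continuing: …, -4143, -6687, -10241, -15039, …, p_{14} = -52191.
Summing i = 1..14 (14 terms) gives -183218.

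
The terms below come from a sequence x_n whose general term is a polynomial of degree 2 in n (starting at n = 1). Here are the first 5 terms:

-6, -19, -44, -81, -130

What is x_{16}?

-1461

1st diffs: -13, -25, -37, -49.
2nd diffs: -12, -12, -12 (constant).
Newton forward-difference form: x_n = -6 + (-13)·C(n-1,1) + (-12)·C(n-1,2).
At n = 16: n-1 = 15, so x_{16} = -6 - 195 - 1260 = -1461.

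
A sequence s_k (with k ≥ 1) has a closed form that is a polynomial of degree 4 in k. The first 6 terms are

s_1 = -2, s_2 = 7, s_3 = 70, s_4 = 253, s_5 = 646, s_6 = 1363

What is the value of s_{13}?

30070

1st diffs: 9, 63, 183, 393, 717.
2nd diffs: 54, 120, 210, 324.
3rd diffs: 66, 90, 114.
4th diffs: 24, 24 (constant).
Newton forward-difference form: s_k = -2 + 9·C(k-1,1) + 54·C(k-1,2) + 66·C(k-1,3) + 24·C(k-1,4).
At k = 13: k-1 = 12, so s_{13} = -2 + 108 + 3564 + 14520 + 11880 = 30070.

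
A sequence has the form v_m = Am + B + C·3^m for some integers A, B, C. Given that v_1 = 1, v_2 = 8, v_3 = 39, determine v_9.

The three given values yield: A + B + 3C = 1; 2A + B + 9C = 8; 3A + B + 27C = 39.
Subtracting the first from the second: A + 6C = 7.
Subtracting the second from the third: A + 18C = 31.
Solving: C = 2, A = -5, then B = 0.
So v_m = -5·m + 0 + 2·3^m; at m=9 this is 39321.

39321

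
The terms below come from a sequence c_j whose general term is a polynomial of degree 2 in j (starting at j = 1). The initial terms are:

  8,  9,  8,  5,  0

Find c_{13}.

1st diffs: 1, -1, -3, -5.
2nd diffs: -2, -2, -2 (constant).
So c_j = -j^2 + 4j + 5.
Evaluating at j = 13 gives c_{13} = -112.

-112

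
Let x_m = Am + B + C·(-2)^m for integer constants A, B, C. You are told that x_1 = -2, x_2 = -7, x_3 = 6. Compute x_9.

516

Plug in m = 1, 2, 3: A + B - 2C = -2; 2A + B + 4C = -7; 3A + B - 8C = 6.
Subtracting the first from the second: A + 6C = -5.
Subtracting the second from the third: A - 12C = 13.
Solving: C = -1, A = 1, then B = -5.
So x_m = 1·m + (-5) + (-1)·(-2)^m; at m=9 this is 516.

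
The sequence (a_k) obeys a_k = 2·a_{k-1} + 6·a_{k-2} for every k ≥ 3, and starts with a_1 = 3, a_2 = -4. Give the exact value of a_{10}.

Compute successive terms:
a_3 = 10, a_4 = -4, a_5 = 52, a_6 = 80, a_7 = 472, a_8 = 1424, a_9 = 5680, a_{10} = 19904.

19904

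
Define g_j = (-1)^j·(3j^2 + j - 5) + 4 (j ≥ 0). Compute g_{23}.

(-1)^23 = -1; 3j^2 + j - 5 at j=23 is 1605; so g_{23} = -1601.

-1601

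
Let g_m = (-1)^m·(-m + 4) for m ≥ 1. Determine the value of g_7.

3

(-1)^7 = -1; -m + 4 at m=7 is -3; so g_7 = 3.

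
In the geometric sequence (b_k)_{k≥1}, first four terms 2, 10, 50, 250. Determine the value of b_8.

Common ratio r = 5.
b_k = 2·5^(k-1).
b_8 = 2·5^7 = 156250.

156250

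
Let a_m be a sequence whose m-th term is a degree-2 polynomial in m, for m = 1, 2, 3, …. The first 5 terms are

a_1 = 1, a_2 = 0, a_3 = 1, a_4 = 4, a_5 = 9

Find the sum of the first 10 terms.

1st diffs: -1, 1, 3, 5.
2nd diffs: 2, 2, 2 (constant).
So a_m = m^2 - 4m + 4.
Continuing: …, 16, 25, 36, 49, …, a_{10} = 64.
Summing m = 1..10 (10 terms) gives 205.

205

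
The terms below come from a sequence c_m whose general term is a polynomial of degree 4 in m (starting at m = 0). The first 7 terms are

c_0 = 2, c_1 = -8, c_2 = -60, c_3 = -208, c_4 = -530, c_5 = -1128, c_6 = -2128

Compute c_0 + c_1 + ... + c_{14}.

1st diffs: -10, -52, -148, -322, -598, -1000.
2nd diffs: -42, -96, -174, -276, -402.
3rd diffs: -54, -78, -102, -126.
4th diffs: -24, -24, -24 (constant).
Newton forward-difference form: c_m = 2 + (-10)·C(m,1) + (-42)·C(m,2) + (-54)·C(m,3) + (-24)·C(m,4).
Continuing: …, -3680, -5958, -9160, -13508, …, c_{14} = -47640.
Summing m = 0..14 (15 terms) gives -165912.

-165912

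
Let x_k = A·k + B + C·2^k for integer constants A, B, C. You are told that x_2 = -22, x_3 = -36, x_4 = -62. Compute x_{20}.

Write the equations: 2A + B + 4C = -22; 3A + B + 8C = -36; 4A + B + 16C = -62.
Subtracting the first from the second: A + 4C = -14.
Subtracting the second from the third: A + 8C = -26.
Solving: C = -3, A = -2, then B = -6.
Therefore x_{20} = -40 + (-6) + (-3)·1048576 = -3145774.

-3145774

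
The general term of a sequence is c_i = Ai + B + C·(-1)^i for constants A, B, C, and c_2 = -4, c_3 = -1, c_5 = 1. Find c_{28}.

Write the equations: 2A + B + C = -4; 3A + B - C = -1; 5A + B - C = 1.
Subtracting the first from the second: A - 2C = 3.
Subtracting the second from the third: 2A = 2.
Solving: C = -1, A = 1, then B = -5.
Hence c_{28} = 1·28 + (-5) + (-1)·1 = 22.

22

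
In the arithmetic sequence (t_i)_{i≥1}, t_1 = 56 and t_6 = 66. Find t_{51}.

156

Common difference d = (66 - 56) / (6 - 1) = 2.
t_i = 56 + (i - 1)·2.
t_{51} = 56 + 50·2 = 156.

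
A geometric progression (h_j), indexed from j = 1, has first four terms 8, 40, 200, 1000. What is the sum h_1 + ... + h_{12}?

Common ratio r = 5.
h_j = 8·5^(j-1).
S = 8·(5^12 - 1)/(5 - 1) = 8·(244140625 - 1)/(4) = 488281248.

488281248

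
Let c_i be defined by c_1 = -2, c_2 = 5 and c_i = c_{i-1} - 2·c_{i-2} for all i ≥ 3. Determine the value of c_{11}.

Step forward from the initial values:
c_3 = 9  c_4 = -1  c_5 = -19  c_6 = -17  c_7 = 21  c_8 = 55  c_9 = 13  c_{10} = -97  c_{11} = -123.

-123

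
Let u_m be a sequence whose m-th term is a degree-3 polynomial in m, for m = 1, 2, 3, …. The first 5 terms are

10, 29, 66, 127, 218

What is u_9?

1002

1st diffs: 19, 37, 61, 91.
2nd diffs: 18, 24, 30.
3rd diffs: 6, 6 (constant).
Newton forward-difference form: u_m = 10 + 19·C(m-1,1) + 18·C(m-1,2) + 6·C(m-1,3).
At m = 9: m-1 = 8, so u_9 = 10 + 152 + 504 + 336 = 1002.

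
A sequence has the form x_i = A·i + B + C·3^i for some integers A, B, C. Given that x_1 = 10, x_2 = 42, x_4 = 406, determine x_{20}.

The three given values yield: A + B + 3C = 10; 2A + B + 9C = 42; 4A + B + 81C = 406.
Subtracting the first from the second: A + 6C = 32.
Subtracting the second from the third: 2A + 72C = 364.
Solving: C = 5, A = 2, then B = -7.
Hence x_{20} = 2·20 + (-7) + 5·3486784401 = 17433922038.

17433922038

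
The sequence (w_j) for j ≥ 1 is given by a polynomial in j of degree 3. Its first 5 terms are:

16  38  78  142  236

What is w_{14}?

3422

1st diffs: 22, 40, 64, 94.
2nd diffs: 18, 24, 30.
3rd diffs: 6, 6 (constant).
So w_j = j^3 + 3j^2 + 6j + 6.
Evaluating at j = 14 gives w_{14} = 3422.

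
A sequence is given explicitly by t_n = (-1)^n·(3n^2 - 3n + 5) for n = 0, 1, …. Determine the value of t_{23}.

-1523

(-1)^23 = -1; 3n^2 - 3n + 5 at n=23 is 1523; so t_{23} = -1523.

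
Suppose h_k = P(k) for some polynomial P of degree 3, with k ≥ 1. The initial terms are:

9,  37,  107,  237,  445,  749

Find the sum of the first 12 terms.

20106

1st diffs: 28, 70, 130, 208, 304.
2nd diffs: 42, 60, 78, 96.
3rd diffs: 18, 18, 18 (constant).
Newton forward-difference form: h_k = 9 + 28·C(k-1,1) + 42·C(k-1,2) + 18·C(k-1,3).
Continuing: …, 1167, 1717, 2417, 3285, …, h_{12} = 5597.
Summing k = 1..12 (12 terms) gives 20106.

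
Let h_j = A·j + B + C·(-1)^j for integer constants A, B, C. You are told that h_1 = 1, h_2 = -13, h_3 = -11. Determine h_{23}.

At j = 1, 2, 3: A + B - C = 1; 2A + B + C = -13; 3A + B - C = -11.
Subtracting the first from the second: A + 2C = -14.
Subtracting the second from the third: A - 2C = 2.
Solving: C = -4, A = -6, then B = 3.
Hence h_{23} = -6·23 + 3 + (-4)·(-1) = -131.

-131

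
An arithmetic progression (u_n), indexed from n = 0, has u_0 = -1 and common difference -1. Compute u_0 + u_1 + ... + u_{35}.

-666

u_n = -1 + (n - 0)·(-1).
u_{35} = -36; S = 36·(-1 + (-36))/2 = -666.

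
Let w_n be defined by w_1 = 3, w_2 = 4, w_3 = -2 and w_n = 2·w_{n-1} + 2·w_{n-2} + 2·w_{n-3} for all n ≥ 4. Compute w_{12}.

Iterate the recurrence:
w_4 = 10; w_5 = 24; w_6 = 64; w_7 = 196; w_8 = 568; w_9 = 1656; w_{10} = 4840; w_{11} = 14128; w_{12} = 41248.

41248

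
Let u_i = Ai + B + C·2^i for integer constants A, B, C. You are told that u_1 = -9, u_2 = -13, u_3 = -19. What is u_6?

Plug in i = 1, 2, 3: A + B + 2C = -9; 2A + B + 4C = -13; 3A + B + 8C = -19.
Subtracting the first from the second: A + 2C = -4.
Subtracting the second from the third: A + 4C = -6.
Solving: C = -1, A = -2, then B = -5.
Therefore u_6 = -12 + (-5) + (-1)·64 = -81.

-81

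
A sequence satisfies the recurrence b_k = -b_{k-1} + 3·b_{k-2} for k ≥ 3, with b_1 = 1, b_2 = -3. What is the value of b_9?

942

Iterate the recurrence:
b_3 = 6; b_4 = -15; b_5 = 33; b_6 = -78; b_7 = 177; b_8 = -411; b_9 = 942.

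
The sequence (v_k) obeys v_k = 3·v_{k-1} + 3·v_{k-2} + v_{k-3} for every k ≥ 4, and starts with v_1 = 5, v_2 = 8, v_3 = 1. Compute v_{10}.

v_4 = 32  v_5 = 107  v_6 = 418  v_7 = 1607  v_8 = 6182  v_9 = 23785  v_{10} = 91508.

91508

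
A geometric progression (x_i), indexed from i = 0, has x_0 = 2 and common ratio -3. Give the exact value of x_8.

13122

x_i = 2·(-3)^(i-0).
x_8 = 2·(-3)^8 = 13122.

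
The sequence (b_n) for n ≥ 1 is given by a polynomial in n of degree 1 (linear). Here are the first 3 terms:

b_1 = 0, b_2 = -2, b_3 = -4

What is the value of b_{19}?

-36

1st diffs: -2, -2 (constant).
So b_n = -2n + 2.
Evaluating at n = 19 gives b_{19} = -36.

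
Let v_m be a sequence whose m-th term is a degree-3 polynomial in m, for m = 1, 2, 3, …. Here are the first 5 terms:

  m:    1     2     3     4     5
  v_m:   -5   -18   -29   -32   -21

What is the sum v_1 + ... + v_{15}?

1st diffs: -13, -11, -3, 11.
2nd diffs: 2, 8, 14.
3rd diffs: 6, 6 (constant).
Newton forward-difference form: v_m = -5 + (-13)·C(m-1,1) + 2·C(m-1,2) + 6·C(m-1,3).
Continuing: …, 10, 67, 156, 283, …, v_{15} = 2179.
Summing m = 1..15 (15 terms) gives 7660.

7660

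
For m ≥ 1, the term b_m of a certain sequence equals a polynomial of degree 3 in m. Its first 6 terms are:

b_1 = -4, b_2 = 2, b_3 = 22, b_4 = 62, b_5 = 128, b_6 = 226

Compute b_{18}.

6082

1st diffs: 6, 20, 40, 66, 98.
2nd diffs: 14, 20, 26, 32.
3rd diffs: 6, 6, 6 (constant).
Newton forward-difference form: b_m = -4 + 6·C(m-1,1) + 14·C(m-1,2) + 6·C(m-1,3).
At m = 18: m-1 = 17, so b_{18} = -4 + 102 + 1904 + 4080 = 6082.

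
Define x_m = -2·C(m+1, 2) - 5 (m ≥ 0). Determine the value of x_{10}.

C(11, 2) = 55, so x_{10} = -115.

-115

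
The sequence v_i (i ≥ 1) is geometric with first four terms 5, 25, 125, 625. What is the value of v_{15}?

Common ratio r = 5.
v_i = 5·5^(i-1).
v_{15} = 5·5^14 = 30517578125.

30517578125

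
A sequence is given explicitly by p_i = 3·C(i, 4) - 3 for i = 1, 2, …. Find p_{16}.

C(16, 4) = 1820, so p_{16} = 5457.

5457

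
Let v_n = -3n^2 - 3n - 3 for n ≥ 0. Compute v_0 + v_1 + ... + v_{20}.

Over n = 0..20: Σn = 210, Σn² = 2870.
Total = (-3)·2870 + (-3)·210 + (-3)·21 = -9303.

-9303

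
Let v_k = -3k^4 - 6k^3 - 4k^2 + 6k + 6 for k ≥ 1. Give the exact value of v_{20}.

-529474

v_{20} = -3·20^4 - 6·20^3 - 4·20^2 + 6·20 + 6 = -529474.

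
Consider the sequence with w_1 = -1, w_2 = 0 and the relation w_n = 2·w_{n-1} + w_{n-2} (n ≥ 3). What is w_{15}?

Applying the relation repeatedly:
w_3 = -1  w_4 = -2  w_5 = -5  …  w_{12} = -2378  w_{13} = -5741  w_{14} = -13860  w_{15} = -33461.

-33461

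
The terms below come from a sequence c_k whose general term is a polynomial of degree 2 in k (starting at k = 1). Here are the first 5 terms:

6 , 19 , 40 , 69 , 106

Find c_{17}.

1st diffs: 13, 21, 29, 37.
2nd diffs: 8, 8, 8 (constant).
Newton forward-difference form: c_k = 6 + 13·C(k-1,1) + 8·C(k-1,2).
At k = 17: k-1 = 16, so c_{17} = 6 + 208 + 960 = 1174.

1174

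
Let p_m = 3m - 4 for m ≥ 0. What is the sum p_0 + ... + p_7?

Over m = 0..7: Σm = 28.
Total = (3)·28 + (-4)·8 = 52.

52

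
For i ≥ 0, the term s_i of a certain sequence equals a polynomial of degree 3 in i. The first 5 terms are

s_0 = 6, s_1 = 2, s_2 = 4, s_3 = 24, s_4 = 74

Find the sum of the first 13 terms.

10062

1st diffs: -4, 2, 20, 50.
2nd diffs: 6, 18, 30.
3rd diffs: 12, 12 (constant).
So s_i = 2i^3 - 3i^2 - 3i + 6.
Continuing: …, 166, 312, 524, 814, …, s_{12} = 2994.
Summing i = 0..12 (13 terms) gives 10062.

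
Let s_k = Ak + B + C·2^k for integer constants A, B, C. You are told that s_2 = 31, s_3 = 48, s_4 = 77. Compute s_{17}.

Write the equations: 2A + B + 4C = 31; 3A + B + 8C = 48; 4A + B + 16C = 77.
Subtracting the first from the second: A + 4C = 17.
Subtracting the second from the third: A + 8C = 29.
Solving: C = 3, A = 5, then B = 9.
Therefore s_{17} = 85 + 9 + 3·131072 = 393310.

393310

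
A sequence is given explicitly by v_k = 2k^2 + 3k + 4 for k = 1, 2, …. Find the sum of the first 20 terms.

Over k = 1..20: Σk = 210, Σk² = 2870.
Total = (2)·2870 + (3)·210 + (4)·20 = 6450.

6450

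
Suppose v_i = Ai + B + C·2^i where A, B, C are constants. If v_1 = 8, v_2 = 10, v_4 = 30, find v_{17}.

Write the equations: A + B + 2C = 8; 2A + B + 4C = 10; 4A + B + 16C = 30.
Subtracting the first from the second: A + 2C = 2.
Subtracting the second from the third: 2A + 12C = 20.
Solving: C = 2, A = -2, then B = 6.
Hence v_{17} = -2·17 + 6 + 2·131072 = 262116.

262116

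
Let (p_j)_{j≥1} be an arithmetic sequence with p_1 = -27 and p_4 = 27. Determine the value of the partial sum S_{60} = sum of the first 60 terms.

Common difference d = (27 - (-27)) / (4 - 1) = 18.
p_j = -27 + (j - 1)·18.
p_{60} = 1035; S = 60·(-27 + 1035)/2 = 30240.

30240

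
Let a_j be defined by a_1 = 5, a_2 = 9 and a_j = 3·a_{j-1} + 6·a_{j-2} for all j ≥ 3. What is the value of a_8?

84321

a_3 = 57  a_4 = 225  a_5 = 1017  a_6 = 4401  a_7 = 19305  a_8 = 84321.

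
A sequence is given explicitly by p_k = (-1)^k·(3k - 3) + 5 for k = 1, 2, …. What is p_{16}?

(-1)^16 = 1; 3k - 3 at k=16 is 45; so p_{16} = 50.

50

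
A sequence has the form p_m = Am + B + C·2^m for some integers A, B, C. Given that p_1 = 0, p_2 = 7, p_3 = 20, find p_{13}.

Write the equations: A + B + 2C = 0; 2A + B + 4C = 7; 3A + B + 8C = 20.
Subtracting the first from the second: A + 2C = 7.
Subtracting the second from the third: A + 4C = 13.
Solving: C = 3, A = 1, then B = -7.
So p_m = 1·m + (-7) + 3·2^m; at m=13 this is 24582.

24582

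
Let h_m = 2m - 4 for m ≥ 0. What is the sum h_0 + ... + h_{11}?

Over m = 0..11: Σm = 66.
Total = (2)·66 + (-4)·12 = 84.

84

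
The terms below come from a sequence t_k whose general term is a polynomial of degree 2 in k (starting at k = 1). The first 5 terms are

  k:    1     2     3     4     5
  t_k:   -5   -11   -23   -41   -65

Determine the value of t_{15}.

1st diffs: -6, -12, -18, -24.
2nd diffs: -6, -6, -6 (constant).
So t_k = -3k^2 + 3k - 5.
Evaluating at k = 15 gives t_{15} = -635.

-635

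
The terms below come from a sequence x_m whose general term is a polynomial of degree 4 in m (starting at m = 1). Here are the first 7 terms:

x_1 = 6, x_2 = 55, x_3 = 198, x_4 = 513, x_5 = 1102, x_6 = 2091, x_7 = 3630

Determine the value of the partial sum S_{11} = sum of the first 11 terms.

1st diffs: 49, 143, 315, 589, 989, 1539.
2nd diffs: 94, 172, 274, 400, 550.
3rd diffs: 78, 102, 126, 150.
4th diffs: 24, 24, 24 (constant).
Newton forward-difference form: x_m = 6 + 49·C(m-1,1) + 94·C(m-1,2) + 78·C(m-1,3) + 24·C(m-1,4).
Continuing: 5893, 9078, 13407, 19126.
Summing m = 1..11 (11 terms) gives 55099.

55099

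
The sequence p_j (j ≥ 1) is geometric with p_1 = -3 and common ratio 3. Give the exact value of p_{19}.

-1162261467

p_j = (-3)·3^(j-1).
p_{19} = (-3)·3^18 = -1162261467.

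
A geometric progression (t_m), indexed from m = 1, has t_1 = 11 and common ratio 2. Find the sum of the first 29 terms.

t_m = 11·2^(m-1).
S = 11·(2^29 - 1)/(2 - 1) = 11·(536870912 - 1)/(1) = 5905580021.

5905580021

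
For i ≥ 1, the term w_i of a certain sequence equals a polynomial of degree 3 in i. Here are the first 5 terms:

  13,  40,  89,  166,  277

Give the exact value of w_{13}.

3109

1st diffs: 27, 49, 77, 111.
2nd diffs: 22, 28, 34.
3rd diffs: 6, 6 (constant).
Newton forward-difference form: w_i = 13 + 27·C(i-1,1) + 22·C(i-1,2) + 6·C(i-1,3).
At i = 13: i-1 = 12, so w_{13} = 13 + 324 + 1452 + 1320 = 3109.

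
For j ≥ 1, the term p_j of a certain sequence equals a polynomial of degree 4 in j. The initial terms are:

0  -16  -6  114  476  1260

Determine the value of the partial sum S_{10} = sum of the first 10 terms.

32136

1st diffs: -16, 10, 120, 362, 784.
2nd diffs: 26, 110, 242, 422.
3rd diffs: 84, 132, 180.
4th diffs: 48, 48 (constant).
Newton forward-difference form: p_j = (-16)·C(j-1,1) + 26·C(j-1,2) + 84·C(j-1,3) + 48·C(j-1,4).
Continuing: 2694, 5054, 8664, 13896.
Summing j = 1..10 (10 terms) gives 32136.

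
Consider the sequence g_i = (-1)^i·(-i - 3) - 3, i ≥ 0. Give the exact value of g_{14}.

(-1)^14 = 1; -i - 3 at i=14 is -17; so g_{14} = -20.

-20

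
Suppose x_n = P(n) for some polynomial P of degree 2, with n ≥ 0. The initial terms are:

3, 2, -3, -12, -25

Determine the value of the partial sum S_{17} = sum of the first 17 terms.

1st diffs: -1, -5, -9, -13.
2nd diffs: -4, -4, -4 (constant).
So x_n = -2n^2 + n + 3.
Continuing: …, -42, -63, -88, -117, …, x_{16} = -493.
Summing n = 0..16 (17 terms) gives -2805.

-2805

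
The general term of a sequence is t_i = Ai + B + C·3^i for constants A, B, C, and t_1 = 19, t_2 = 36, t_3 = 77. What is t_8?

13170

Write the equations: A + B + 3C = 19; 2A + B + 9C = 36; 3A + B + 27C = 77.
Subtracting the first from the second: A + 6C = 17.
Subtracting the second from the third: A + 18C = 41.
Solving: C = 2, A = 5, then B = 8.
Hence t_8 = 5·8 + 8 + 2·6561 = 13170.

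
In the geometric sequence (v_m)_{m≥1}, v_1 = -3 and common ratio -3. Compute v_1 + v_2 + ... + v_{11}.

v_m = (-3)·(-3)^(m-1).
S = (-3)·((-3)^11 - 1)/(-3 - 1) = (-3)·(-177147 - 1)/(-4) = -132861.

-132861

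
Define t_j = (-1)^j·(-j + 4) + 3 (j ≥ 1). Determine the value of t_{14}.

(-1)^14 = 1; -j + 4 at j=14 is -10; so t_{14} = -7.

-7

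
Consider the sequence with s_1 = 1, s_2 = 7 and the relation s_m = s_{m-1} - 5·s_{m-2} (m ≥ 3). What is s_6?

122

Applying the relation repeatedly:
s_3 = 2, s_4 = -33, s_5 = -43, s_6 = 122.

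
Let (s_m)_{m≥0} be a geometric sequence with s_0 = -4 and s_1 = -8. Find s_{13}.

Common ratio r = 2.
s_m = (-4)·2^(m-0).
s_{13} = (-4)·2^13 = -32768.

-32768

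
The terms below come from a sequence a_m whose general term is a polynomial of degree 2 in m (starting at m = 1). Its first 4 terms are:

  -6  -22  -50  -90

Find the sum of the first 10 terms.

-2220

1st diffs: -16, -28, -40.
2nd diffs: -12, -12 (constant).
Newton forward-difference form: a_m = -6 + (-16)·C(m-1,1) + (-12)·C(m-1,2).
Continuing: …, -142, -206, -282, -370, …, a_{10} = -582.
Summing m = 1..10 (10 terms) gives -2220.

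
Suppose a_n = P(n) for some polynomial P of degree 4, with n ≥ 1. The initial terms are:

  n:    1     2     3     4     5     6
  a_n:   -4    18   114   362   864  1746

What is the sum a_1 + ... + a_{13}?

1st diffs: 22, 96, 248, 502, 882.
2nd diffs: 74, 152, 254, 380.
3rd diffs: 78, 102, 126.
4th diffs: 24, 24 (constant).
So a_n = n^4 + 3n^3 - 6n^2 + 4n - 6.
Continuing: …, 3158, 5274, 8292, 12434, …, a_{13} = 34184.
Summing n = 1..13 (13 terms) gives 109486.

109486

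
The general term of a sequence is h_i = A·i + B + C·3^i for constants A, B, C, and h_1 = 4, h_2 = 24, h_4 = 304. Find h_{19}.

At i = 1, 2, 4: A + B + 3C = 4; 2A + B + 9C = 24; 4A + B + 81C = 304.
Subtracting the first from the second: A + 6C = 20.
Subtracting the second from the third: 2A + 72C = 280.
Solving: C = 4, A = -4, then B = -4.
Hence h_{19} = -4·19 + (-4) + 4·1162261467 = 4649045788.

4649045788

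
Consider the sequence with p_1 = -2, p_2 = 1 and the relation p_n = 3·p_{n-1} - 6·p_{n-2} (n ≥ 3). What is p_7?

-621

p_3 = 15  p_4 = 39  p_5 = 27  p_6 = -153  p_7 = -621.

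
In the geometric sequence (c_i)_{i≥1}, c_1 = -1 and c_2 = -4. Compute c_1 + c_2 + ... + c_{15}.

-357913941

Common ratio r = 4.
c_i = (-1)·4^(i-1).
S = (-1)·(4^15 - 1)/(4 - 1) = (-1)·(1073741824 - 1)/(3) = -357913941.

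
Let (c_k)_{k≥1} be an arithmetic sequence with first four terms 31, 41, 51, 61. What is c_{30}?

321

Common difference d = 10.
c_k = 31 + (k - 1)·10.
c_{30} = 31 + 29·10 = 321.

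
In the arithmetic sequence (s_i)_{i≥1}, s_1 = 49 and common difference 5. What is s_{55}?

319

s_i = 49 + (i - 1)·5.
s_{55} = 49 + 54·5 = 319.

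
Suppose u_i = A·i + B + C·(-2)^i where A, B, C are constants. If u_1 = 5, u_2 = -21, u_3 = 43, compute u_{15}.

At i = 1, 2, 3: A + B - 2C = 5; 2A + B + 4C = -21; 3A + B - 8C = 43.
Subtracting the first from the second: A + 6C = -26.
Subtracting the second from the third: A - 12C = 64.
Solving: C = -5, A = 4, then B = -9.
So u_i = 4·i + (-9) + (-5)·(-2)^i; at i=15 this is 163891.

163891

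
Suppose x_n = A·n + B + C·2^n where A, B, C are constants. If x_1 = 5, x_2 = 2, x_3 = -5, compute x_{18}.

Plug in n = 1, 2, 3: A + B + 2C = 5; 2A + B + 4C = 2; 3A + B + 8C = -5.
Subtracting the first from the second: A + 2C = -3.
Subtracting the second from the third: A + 4C = -7.
Solving: C = -2, A = 1, then B = 8.
Therefore x_{18} = 18 + 8 + (-2)·262144 = -524262.

-524262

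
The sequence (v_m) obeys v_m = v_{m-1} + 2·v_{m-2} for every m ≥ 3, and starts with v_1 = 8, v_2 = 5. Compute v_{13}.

Compute successive terms:
v_3 = 21; v_4 = 31; v_5 = 73; …; v_{10} = 2215; v_{11} = 4441; v_{12} = 8871; v_{13} = 17753.
(Characteristic roots are 2 and -1.)

17753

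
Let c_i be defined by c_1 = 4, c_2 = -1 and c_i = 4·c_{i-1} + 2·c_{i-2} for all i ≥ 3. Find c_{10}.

111344

Compute successive terms:
c_3 = 4; c_4 = 14; c_5 = 64; c_6 = 284; c_7 = 1264; c_8 = 5624; c_9 = 25024; c_{10} = 111344.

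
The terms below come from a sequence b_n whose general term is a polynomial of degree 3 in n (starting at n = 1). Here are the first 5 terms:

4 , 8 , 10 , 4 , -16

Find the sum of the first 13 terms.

-4498

1st diffs: 4, 2, -6, -20.
2nd diffs: -2, -8, -14.
3rd diffs: -6, -6 (constant).
Newton forward-difference form: b_n = 4 + 4·C(n-1,1) + (-2)·C(n-1,2) + (-6)·C(n-1,3).
Continuing: …, -56, -122, -220, -356, …, b_{13} = -1400.
Summing n = 1..13 (13 terms) gives -4498.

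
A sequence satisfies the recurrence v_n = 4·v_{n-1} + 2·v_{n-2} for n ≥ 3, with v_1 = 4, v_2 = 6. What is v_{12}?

Applying the relation repeatedly:
v_3 = 32  v_4 = 140  v_5 = 624  v_6 = 2776  v_7 = 12352  v_8 = 54960  v_9 = 244544  v_{10} = 1088096  v_{11} = 4841472  v_{12} = 21542080.

21542080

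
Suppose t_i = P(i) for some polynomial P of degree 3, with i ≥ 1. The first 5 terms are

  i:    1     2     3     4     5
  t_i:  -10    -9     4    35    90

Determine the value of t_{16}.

1st diffs: 1, 13, 31, 55.
2nd diffs: 12, 18, 24.
3rd diffs: 6, 6 (constant).
Newton forward-difference form: t_i = -10 + 1·C(i-1,1) + 12·C(i-1,2) + 6·C(i-1,3).
At i = 16: i-1 = 15, so t_{16} = -10 + 15 + 1260 + 2730 = 3995.

3995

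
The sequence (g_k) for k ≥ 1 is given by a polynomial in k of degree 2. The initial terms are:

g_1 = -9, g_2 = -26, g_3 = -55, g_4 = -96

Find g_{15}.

1st diffs: -17, -29, -41.
2nd diffs: -12, -12 (constant).
So g_k = -6k^2 + k - 4.
Evaluating at k = 15 gives g_{15} = -1339.

-1339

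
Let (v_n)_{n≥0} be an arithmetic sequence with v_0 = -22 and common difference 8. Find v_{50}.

378

v_n = -22 + (n - 0)·8.
v_{50} = -22 + 50·8 = 378.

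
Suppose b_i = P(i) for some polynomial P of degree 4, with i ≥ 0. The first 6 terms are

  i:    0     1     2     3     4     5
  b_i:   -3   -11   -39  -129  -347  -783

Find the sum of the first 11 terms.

-28721

1st diffs: -8, -28, -90, -218, -436.
2nd diffs: -20, -62, -128, -218.
3rd diffs: -42, -66, -90.
4th diffs: -24, -24 (constant).
Newton forward-difference form: b_i = -3 + (-8)·C(i,1) + (-20)·C(i,2) + (-42)·C(i,3) + (-24)·C(i,4).
Continuing: …, -1551, -2789, -4659, -7347, …, b_{10} = -11063.
Summing i = 0..10 (11 terms) gives -28721.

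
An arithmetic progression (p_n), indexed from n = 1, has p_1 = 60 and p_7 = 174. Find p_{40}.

Common difference d = (174 - 60) / (7 - 1) = 19.
p_n = 60 + (n - 1)·19.
p_{40} = 60 + 39·19 = 801.

801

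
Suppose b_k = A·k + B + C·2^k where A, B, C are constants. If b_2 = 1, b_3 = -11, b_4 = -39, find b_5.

-99

Plug in k = 2, 3, 4: 2A + B + 4C = 1; 3A + B + 8C = -11; 4A + B + 16C = -39.
Subtracting the first from the second: A + 4C = -12.
Subtracting the second from the third: A + 8C = -28.
Solving: C = -4, A = 4, then B = 9.
Therefore b_5 = 20 + 9 + (-4)·32 = -99.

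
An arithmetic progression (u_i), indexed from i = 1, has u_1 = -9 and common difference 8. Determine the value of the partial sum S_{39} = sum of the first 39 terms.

5577

u_i = -9 + (i - 1)·8.
u_{39} = 295; S = 39·(-9 + 295)/2 = 5577.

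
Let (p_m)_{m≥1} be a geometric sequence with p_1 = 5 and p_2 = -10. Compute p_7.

Common ratio r = -2.
p_m = 5·(-2)^(m-1).
p_7 = 5·(-2)^6 = 320.

320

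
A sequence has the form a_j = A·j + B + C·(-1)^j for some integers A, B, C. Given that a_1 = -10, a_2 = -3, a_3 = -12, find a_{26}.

Plug in j = 1, 2, 3: A + B - C = -10; 2A + B + C = -3; 3A + B - C = -12.
Subtracting the first from the second: A + 2C = 7.
Subtracting the second from the third: A - 2C = -9.
Solving: C = 4, A = -1, then B = -5.
Hence a_{26} = -1·26 + (-5) + 4·1 = -27.

-27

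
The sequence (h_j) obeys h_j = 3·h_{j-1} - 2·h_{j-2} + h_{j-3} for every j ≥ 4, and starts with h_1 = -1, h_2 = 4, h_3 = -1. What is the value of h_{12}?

Step forward from the initial values:
h_4 = -12;  h_5 = -30;  h_6 = -67;  h_7 = -153;  h_8 = -355;  h_9 = -826;  h_{10} = -1921;  h_{11} = -4466;  h_{12} = -10382.

-10382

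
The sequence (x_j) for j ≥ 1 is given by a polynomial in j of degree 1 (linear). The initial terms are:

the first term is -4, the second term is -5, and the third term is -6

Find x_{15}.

1st diffs: -1, -1 (constant).
So x_j = -j - 3.
Evaluating at j = 15 gives x_{15} = -18.

-18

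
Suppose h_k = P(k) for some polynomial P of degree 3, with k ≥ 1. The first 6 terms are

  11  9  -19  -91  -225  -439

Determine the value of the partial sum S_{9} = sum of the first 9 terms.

1st diffs: -2, -28, -72, -134, -214.
2nd diffs: -26, -44, -62, -80.
3rd diffs: -18, -18, -18 (constant).
Newton forward-difference form: h_k = 11 + (-2)·C(k-1,1) + (-26)·C(k-1,2) + (-18)·C(k-1,3).
Continuing: -751, -1179, -1741.
Summing k = 1..9 (9 terms) gives -4425.

-4425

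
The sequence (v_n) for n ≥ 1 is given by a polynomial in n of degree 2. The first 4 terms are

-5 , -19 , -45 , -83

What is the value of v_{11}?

1st diffs: -14, -26, -38.
2nd diffs: -12, -12 (constant).
So v_n = -6n^2 + 4n - 3.
Evaluating at n = 11 gives v_{11} = -685.

-685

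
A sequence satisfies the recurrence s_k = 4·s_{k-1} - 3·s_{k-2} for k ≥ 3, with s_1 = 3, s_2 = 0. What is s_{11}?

s_3 = -9  s_4 = -36  s_5 = -117  s_6 = -360  s_7 = -1089  s_8 = -3276  s_9 = -9837  s_{10} = -29520  s_{11} = -88569.
(Characteristic roots are 3 and 1.)

-88569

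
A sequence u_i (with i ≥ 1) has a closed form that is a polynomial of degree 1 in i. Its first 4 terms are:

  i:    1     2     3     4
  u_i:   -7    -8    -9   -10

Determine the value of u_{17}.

-23

1st diffs: -1, -1, -1 (constant).
So u_i = -i - 6.
Evaluating at i = 17 gives u_{17} = -23.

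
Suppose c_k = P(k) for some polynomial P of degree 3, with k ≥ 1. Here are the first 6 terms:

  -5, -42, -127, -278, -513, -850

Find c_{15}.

-11443

1st diffs: -37, -85, -151, -235, -337.
2nd diffs: -48, -66, -84, -102.
3rd diffs: -18, -18, -18 (constant).
Newton forward-difference form: c_k = -5 + (-37)·C(k-1,1) + (-48)·C(k-1,2) + (-18)·C(k-1,3).
At k = 15: k-1 = 14, so c_{15} = -5 - 518 - 4368 - 6552 = -11443.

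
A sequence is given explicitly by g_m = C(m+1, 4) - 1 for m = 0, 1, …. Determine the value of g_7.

C(8, 4) = 70, so g_7 = 69.

69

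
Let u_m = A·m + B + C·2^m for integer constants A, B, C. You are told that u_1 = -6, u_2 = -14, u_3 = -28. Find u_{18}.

At m = 1, 2, 3: A + B + 2C = -6; 2A + B + 4C = -14; 3A + B + 8C = -28.
Subtracting the first from the second: A + 2C = -8.
Subtracting the second from the third: A + 4C = -14.
Solving: C = -3, A = -2, then B = 2.
Therefore u_{18} = -36 + 2 + (-3)·262144 = -786466.

-786466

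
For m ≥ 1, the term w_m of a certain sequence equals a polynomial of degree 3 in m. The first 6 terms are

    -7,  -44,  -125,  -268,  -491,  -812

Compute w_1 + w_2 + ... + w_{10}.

-10795

1st diffs: -37, -81, -143, -223, -321.
2nd diffs: -44, -62, -80, -98.
3rd diffs: -18, -18, -18 (constant).
Newton forward-difference form: w_m = -7 + (-37)·C(m-1,1) + (-44)·C(m-1,2) + (-18)·C(m-1,3).
Continuing: -1249, -1820, -2543, -3436.
Summing m = 1..10 (10 terms) gives -10795.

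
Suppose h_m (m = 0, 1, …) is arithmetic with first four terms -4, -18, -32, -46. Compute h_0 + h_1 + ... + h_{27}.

Common difference d = -14.
h_m = -4 + (m - 0)·(-14).
h_{27} = -382; S = 28·(-4 + (-382))/2 = -5404.

-5404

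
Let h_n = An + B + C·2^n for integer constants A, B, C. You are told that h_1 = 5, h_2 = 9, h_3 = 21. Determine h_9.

Plug in n = 1, 2, 3: A + B + 2C = 5; 2A + B + 4C = 9; 3A + B + 8C = 21.
Subtracting the first from the second: A + 2C = 4.
Subtracting the second from the third: A + 4C = 12.
Solving: C = 4, A = -4, then B = 1.
Hence h_9 = -4·9 + 1 + 4·512 = 2013.

2013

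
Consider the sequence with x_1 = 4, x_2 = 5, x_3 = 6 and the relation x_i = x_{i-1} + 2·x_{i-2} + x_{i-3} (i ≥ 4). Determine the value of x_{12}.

Compute successive terms:
x_4 = 20  x_5 = 37  x_6 = 83  x_7 = 177  x_8 = 380  x_9 = 817  x_{10} = 1754  x_{11} = 3768  x_{12} = 8093.

8093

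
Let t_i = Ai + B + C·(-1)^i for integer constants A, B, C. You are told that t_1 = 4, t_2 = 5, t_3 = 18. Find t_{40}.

At i = 1, 2, 3: A + B - C = 4; 2A + B + C = 5; 3A + B - C = 18.
Subtracting the first from the second: A + 2C = 1.
Subtracting the second from the third: A - 2C = 13.
Solving: C = -3, A = 7, then B = -6.
Therefore t_{40} = 280 + (-6) + (-3)·1 = 271.

271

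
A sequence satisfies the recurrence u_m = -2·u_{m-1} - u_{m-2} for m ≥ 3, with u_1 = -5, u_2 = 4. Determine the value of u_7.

1

Compute successive terms:
u_3 = -3, u_4 = 2, u_5 = -1, u_6 = 0, u_7 = 1.
(Characteristic roots are -1 and -1.)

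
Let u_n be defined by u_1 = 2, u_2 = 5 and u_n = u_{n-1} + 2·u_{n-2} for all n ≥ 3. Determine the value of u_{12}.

4779

Step forward from the initial values:
u_3 = 9  u_4 = 19  u_5 = 37  u_6 = 75  u_7 = 149  u_8 = 299  u_9 = 597  u_{10} = 1195  u_{11} = 2389  u_{12} = 4779.
(Characteristic roots are 2 and -1.)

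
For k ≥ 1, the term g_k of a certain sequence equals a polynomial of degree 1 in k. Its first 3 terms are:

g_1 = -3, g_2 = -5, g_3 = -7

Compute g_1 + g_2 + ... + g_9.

-99

1st diffs: -2, -2 (constant).
So g_k = -2k - 1.
Continuing: …, -9, -11, -13, -15, …, g_9 = -19.
Summing k = 1..9 (9 terms) gives -99.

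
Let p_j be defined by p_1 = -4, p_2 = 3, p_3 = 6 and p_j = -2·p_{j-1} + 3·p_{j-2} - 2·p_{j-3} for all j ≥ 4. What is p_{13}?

290

Step forward from the initial values:
p_4 = 5  p_5 = 2  p_6 = -1  p_7 = -2  p_8 = -3  p_9 = 2  p_{10} = -9  p_{11} = 30  p_{12} = -91  p_{13} = 290.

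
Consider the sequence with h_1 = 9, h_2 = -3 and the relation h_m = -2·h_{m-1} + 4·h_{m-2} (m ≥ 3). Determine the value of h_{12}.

Step forward from the initial values:
h_3 = 42  h_4 = -96  h_5 = 360  h_6 = -1104  h_7 = 3648  h_8 = -11712  h_9 = 38016  h_{10} = -122880  h_{11} = 397824  h_{12} = -1287168.

-1287168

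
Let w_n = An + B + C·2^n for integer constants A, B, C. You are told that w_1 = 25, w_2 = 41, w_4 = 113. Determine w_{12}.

The three given values yield: A + B + 2C = 25; 2A + B + 4C = 41; 4A + B + 16C = 113.
Subtracting the first from the second: A + 2C = 16.
Subtracting the second from the third: 2A + 12C = 72.
Solving: C = 5, A = 6, then B = 9.
Therefore w_{12} = 72 + 9 + 5·4096 = 20561.

20561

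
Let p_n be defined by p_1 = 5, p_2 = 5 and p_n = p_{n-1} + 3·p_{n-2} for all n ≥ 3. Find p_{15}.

Compute successive terms:
p_3 = 20;  p_4 = 35;  p_5 = 95;  …;  p_{12} = 30800;  p_{13} = 71045;  p_{14} = 163445;  p_{15} = 376580.

376580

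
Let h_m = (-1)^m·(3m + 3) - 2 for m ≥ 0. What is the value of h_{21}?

(-1)^21 = -1; 3m + 3 at m=21 is 66; so h_{21} = -68.

-68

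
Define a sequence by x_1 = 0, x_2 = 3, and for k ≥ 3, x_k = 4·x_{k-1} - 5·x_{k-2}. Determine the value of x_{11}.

x_3 = 12; x_4 = 33; x_5 = 72; x_6 = 123; x_7 = 132; x_8 = -87; x_9 = -1008; x_{10} = -3597; x_{11} = -9348.

-9348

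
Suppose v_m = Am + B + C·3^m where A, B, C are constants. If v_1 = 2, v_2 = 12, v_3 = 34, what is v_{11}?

177186

At m = 1, 2, 3: A + B + 3C = 2; 2A + B + 9C = 12; 3A + B + 27C = 34.
Subtracting the first from the second: A + 6C = 10.
Subtracting the second from the third: A + 18C = 22.
Solving: C = 1, A = 4, then B = -5.
Therefore v_{11} = 44 + (-5) + 1·177147 = 177186.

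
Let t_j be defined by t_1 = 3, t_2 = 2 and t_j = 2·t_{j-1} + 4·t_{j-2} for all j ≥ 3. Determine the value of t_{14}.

Applying the relation repeatedly:
t_3 = 16  t_4 = 40  t_5 = 144  …  t_{11} = 160768  t_{12} = 520192  t_{13} = 1683456  t_{14} = 5447680.

5447680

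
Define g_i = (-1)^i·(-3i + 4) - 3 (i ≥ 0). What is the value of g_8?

-23

(-1)^8 = 1; -3i + 4 at i=8 is -20; so g_8 = -23.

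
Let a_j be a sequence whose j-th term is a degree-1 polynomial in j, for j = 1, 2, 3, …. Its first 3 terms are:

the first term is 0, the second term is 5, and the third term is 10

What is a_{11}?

50

1st diffs: 5, 5 (constant).
So a_j = 5j - 5.
Evaluating at j = 11 gives a_{11} = 50.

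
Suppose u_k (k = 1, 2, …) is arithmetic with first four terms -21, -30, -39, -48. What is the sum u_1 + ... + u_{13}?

Common difference d = -9.
u_k = -21 + (k - 1)·(-9).
u_{13} = -129; S = 13·(-21 + (-129))/2 = -975.

-975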